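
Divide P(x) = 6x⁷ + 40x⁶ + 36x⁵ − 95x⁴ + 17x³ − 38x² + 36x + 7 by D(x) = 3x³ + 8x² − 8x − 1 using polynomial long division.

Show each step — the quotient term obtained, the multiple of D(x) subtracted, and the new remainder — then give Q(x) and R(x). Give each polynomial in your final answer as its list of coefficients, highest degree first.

Step 1: lead(6x⁷ + 40x⁶ + 36x⁵ − 95x⁴ + 17x³ − 38x² + 36x + 7) ÷ lead(D) = 6x⁷ ÷ 3x³ = 2x⁴. Subtract (2x⁴)·D = 6x⁷ + 16x⁶ − 16x⁵ − 2x⁴. Remainder: 24x⁶ + 52x⁵ − 93x⁴ + 17x³ − 38x² + 36x + 7.
Step 2: lead(24x⁶ + 52x⁵ − 93x⁴ + 17x³ − 38x² + 36x + 7) ÷ lead(D) = 24x⁶ ÷ 3x³ = 8x³. Subtract (8x³)·D = 24x⁶ + 64x⁵ − 64x⁴ − 8x³. Remainder: −12x⁵ − 29x⁴ + 25x³ − 38x² + 36x + 7.
Step 3: lead(−12x⁵ − 29x⁴ + 25x³ − 38x² + 36x + 7) ÷ lead(D) = −12x⁵ ÷ 3x³ = −4x². Subtract (−4x²)·D = −12x⁵ − 32x⁴ + 32x³ + 4x². Remainder: 3x⁴ − 7x³ − 42x² + 36x + 7.
Step 4: lead(3x⁴ − 7x³ − 42x² + 36x + 7) ÷ lead(D) = 3x⁴ ÷ 3x³ = x. Subtract (x)·D = 3x⁴ + 8x³ − 8x² − x. Remainder: −15x³ − 34x² + 37x + 7.
Step 5: lead(−15x³ − 34x² + 37x + 7) ÷ lead(D) = −15x³ ÷ 3x³ = −5. Subtract (−5)·D = −15x³ − 40x² + 40x + 5. Remainder: 6x² − 3x + 2.

Q = [2, 8, -4, 1, -5]; R = [6, -3, 2]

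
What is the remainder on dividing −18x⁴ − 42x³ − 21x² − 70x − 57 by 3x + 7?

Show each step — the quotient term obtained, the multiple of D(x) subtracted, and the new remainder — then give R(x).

Step 1: lead(−18x⁴ − 42x³ − 21x² − 70x − 57) ÷ lead(D) = −18x⁴ ÷ 3x = −6x³. Subtract (−6x³)·D = −18x⁴ − 42x³. Remainder: −21x² − 70x − 57.
Step 2: lead(−21x² − 70x − 57) ÷ lead(D) = −21x² ÷ 3x = −7x. Subtract (−7x)·D = −21x² − 49x. Remainder: −21x − 57.
Step 3: lead(−21x − 57) ÷ lead(D) = −21x ÷ 3x = −7. Subtract (−7)·D = −21x − 49. Remainder: −8.

R(x) = −8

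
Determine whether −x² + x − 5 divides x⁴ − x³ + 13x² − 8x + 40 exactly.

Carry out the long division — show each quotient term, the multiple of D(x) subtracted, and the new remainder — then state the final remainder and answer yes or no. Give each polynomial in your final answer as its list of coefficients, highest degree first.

Step 1: lead(x⁴ − x³ + 13x² − 8x + 40) ÷ lead(D) = x⁴ ÷ −x² = −x². Subtract (−x²)·D = x⁴ − x³ + 5x². Remainder: 8x² − 8x + 40.
Step 2: lead(8x² − 8x + 40) ÷ lead(D) = 8x² ÷ −x² = −8. Subtract (−8)·D = 8x² − 8x + 40. Remainder: 0.

R = [0], so D(x) is a factor of P(x). yes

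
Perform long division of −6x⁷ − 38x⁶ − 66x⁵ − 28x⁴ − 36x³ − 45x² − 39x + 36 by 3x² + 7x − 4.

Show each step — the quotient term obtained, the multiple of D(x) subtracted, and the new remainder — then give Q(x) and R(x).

Step 1: lead(−6x⁷ − 38x⁶ − 66x⁵ − 28x⁴ − 36x³ − 45x² − 39x + 36) ÷ lead(D) = −6x⁷ ÷ 3x² = −2x⁵. Subtract (−2x⁵)·D = −6x⁷ − 14x⁶ + 8x⁵. Remainder: −24x⁶ − 74x⁵ − 28x⁴ − 36x³ − 45x² − 39x + 36.
Step 2: lead(−24x⁶ − 74x⁵ − 28x⁴ − 36x³ − 45x² − 39x + 36) ÷ lead(D) = −24x⁶ ÷ 3x² = −8x⁴. Subtract (−8x⁴)·D = −24x⁶ − 56x⁵ + 32x⁴. Remainder: −18x⁵ − 60x⁴ − 36x³ − 45x² − 39x + 36.
Step 3: lead(−18x⁵ − 60x⁴ − 36x³ − 45x² − 39x + 36) ÷ lead(D) = −18x⁵ ÷ 3x² = −6x³. Subtract (−6x³)·D = −18x⁵ − 42x⁴ + 24x³. Remainder: −18x⁴ − 60x³ − 45x² − 39x + 36.
Step 4: lead(−18x⁴ − 60x³ − 45x² − 39x + 36) ÷ lead(D) = −18x⁴ ÷ 3x² = −6x². Subtract (−6x²)·D = −18x⁴ − 42x³ + 24x². Remainder: −18x³ − 69x² − 39x + 36.
Step 5: lead(−18x³ − 69x² − 39x + 36) ÷ lead(D) = −18x³ ÷ 3x² = −6x. Subtract (−6x)·D = −18x³ − 42x² + 24x. Remainder: −27x² − 63x + 36.
Step 6: lead(−27x² − 63x + 36) ÷ lead(D) = −27x² ÷ 3x² = −9. Subtract (−9)·D = −27x² − 63x + 36. Remainder: 0.

Q(x) = −2x⁵ − 8x⁴ − 6x³ − 6x² − 6x − 9; R(x) = 0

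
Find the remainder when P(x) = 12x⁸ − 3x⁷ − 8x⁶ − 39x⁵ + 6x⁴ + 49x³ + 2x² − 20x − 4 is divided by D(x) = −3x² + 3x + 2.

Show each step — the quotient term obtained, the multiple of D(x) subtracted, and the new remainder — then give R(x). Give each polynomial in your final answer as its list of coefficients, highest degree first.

R = [9, 6]

Step 1: lead(12x⁸ − 3x⁷ − 8x⁶ − 39x⁵ + 6x⁴ + 49x³ + 2x² − 20x − 4) ÷ lead(D) = 12x⁸ ÷ −3x² = −4x⁶. Subtract (−4x⁶)·D = 12x⁸ − 12x⁷ − 8x⁶. Remainder: 9x⁷ − 39x⁵ + 6x⁴ + 49x³ + 2x² − 20x − 4.
Step 2: lead(9x⁷ − 39x⁵ + 6x⁴ + 49x³ + 2x² − 20x − 4) ÷ lead(D) = 9x⁷ ÷ −3x² = −3x⁵. Subtract (−3x⁵)·D = 9x⁷ − 9x⁶ − 6x⁵. Remainder: 9x⁶ − 33x⁵ + 6x⁴ + 49x³ + 2x² − 20x − 4.
Step 3: lead(9x⁶ − 33x⁵ + 6x⁴ + 49x³ + 2x² − 20x − 4) ÷ lead(D) = 9x⁶ ÷ −3x² = −3x⁴. Subtract (−3x⁴)·D = 9x⁶ − 9x⁵ − 6x⁴. Remainder: −24x⁵ + 12x⁴ + 49x³ + 2x² − 20x − 4.
Step 4: lead(−24x⁵ + 12x⁴ + 49x³ + 2x² − 20x − 4) ÷ lead(D) = −24x⁵ ÷ −3x² = 8x³. Subtract (8x³)·D = −24x⁵ + 24x⁴ + 16x³. Remainder: −12x⁴ + 33x³ + 2x² − 20x − 4.
Step 5: lead(−12x⁴ + 33x³ + 2x² − 20x − 4) ÷ lead(D) = −12x⁴ ÷ −3x² = 4x². Subtract (4x²)·D = −12x⁴ + 12x³ + 8x². Remainder: 21x³ − 6x² − 20x − 4.
Step 6: lead(21x³ − 6x² − 20x − 4) ÷ lead(D) = 21x³ ÷ −3x² = −7x. Subtract (−7x)·D = 21x³ − 21x² − 14x. Remainder: 15x² − 6x − 4.
Step 7: lead(15x² − 6x − 4) ÷ lead(D) = 15x² ÷ −3x² = −5. Subtract (−5)·D = 15x² − 15x − 10. Remainder: 9x + 6.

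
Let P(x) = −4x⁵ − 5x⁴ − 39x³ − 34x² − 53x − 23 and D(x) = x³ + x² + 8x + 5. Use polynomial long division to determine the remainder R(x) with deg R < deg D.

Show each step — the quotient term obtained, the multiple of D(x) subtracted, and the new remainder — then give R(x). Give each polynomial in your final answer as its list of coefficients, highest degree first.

R = [7]

Step 1: lead(−4x⁵ − 5x⁴ − 39x³ − 34x² − 53x − 23) ÷ lead(D) = −4x⁵ ÷ x³ = −4x². Subtract (−4x²)·D = −4x⁵ − 4x⁴ − 32x³ − 20x². Remainder: −x⁴ − 7x³ − 14x² − 53x − 23.
Step 2: lead(−x⁴ − 7x³ − 14x² − 53x − 23) ÷ lead(D) = −x⁴ ÷ x³ = −x. Subtract (−x)·D = −x⁴ − x³ − 8x² − 5x. Remainder: −6x³ − 6x² − 48x − 23.
Step 3: lead(−6x³ − 6x² − 48x − 23) ÷ lead(D) = −6x³ ÷ x³ = −6. Subtract (−6)·D = −6x³ − 6x² − 48x − 30. Remainder: 7.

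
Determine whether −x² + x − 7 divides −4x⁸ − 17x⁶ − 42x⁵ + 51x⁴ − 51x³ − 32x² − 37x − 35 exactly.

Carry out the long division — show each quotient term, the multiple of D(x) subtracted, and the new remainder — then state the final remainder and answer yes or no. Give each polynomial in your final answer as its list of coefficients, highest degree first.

Step 1: lead(−4x⁸ − 17x⁶ − 42x⁵ + 51x⁴ − 51x³ − 32x² − 37x − 35) ÷ lead(D) = −4x⁸ ÷ −x² = 4x⁶. Subtract (4x⁶)·D = −4x⁸ + 4x⁷ − 28x⁶. Remainder: −4x⁷ + 11x⁶ − 42x⁵ + 51x⁴ − 51x³ − 32x² − 37x − 35.
Step 2: lead(−4x⁷ + 11x⁶ − 42x⁵ + 51x⁴ − 51x³ − 32x² − 37x − 35) ÷ lead(D) = −4x⁷ ÷ −x² = 4x⁵. Subtract (4x⁵)·D = −4x⁷ + 4x⁶ − 28x⁵. Remainder: 7x⁶ − 14x⁵ + 51x⁴ − 51x³ − 32x² − 37x − 35.
Step 3: lead(7x⁶ − 14x⁵ + 51x⁴ − 51x³ − 32x² − 37x − 35) ÷ lead(D) = 7x⁶ ÷ −x² = −7x⁴. Subtract (−7x⁴)·D = 7x⁶ − 7x⁵ + 49x⁴. Remainder: −7x⁵ + 2x⁴ − 51x³ − 32x² − 37x − 35.
Step 4: lead(−7x⁵ + 2x⁴ − 51x³ − 32x² − 37x − 35) ÷ lead(D) = −7x⁵ ÷ −x² = 7x³. Subtract (7x³)·D = −7x⁵ + 7x⁴ − 49x³. Remainder: −5x⁴ − 2x³ − 32x² − 37x − 35.
Step 5: lead(−5x⁴ − 2x³ − 32x² − 37x − 35) ÷ lead(D) = −5x⁴ ÷ −x² = 5x². Subtract (5x²)·D = −5x⁴ + 5x³ − 35x². Remainder: −7x³ + 3x² − 37x − 35.
Step 6: lead(−7x³ + 3x² − 37x − 35) ÷ lead(D) = −7x³ ÷ −x² = 7x. Subtract (7x)·D = −7x³ + 7x² − 49x. Remainder: −4x² + 12x − 35.
Step 7: lead(−4x² + 12x − 35) ÷ lead(D) = −4x² ÷ −x² = 4. Subtract (4)·D = −4x² + 4x − 28. Remainder: 8x − 7.

R = [8, -7], so D(x) is not a factor of P(x). no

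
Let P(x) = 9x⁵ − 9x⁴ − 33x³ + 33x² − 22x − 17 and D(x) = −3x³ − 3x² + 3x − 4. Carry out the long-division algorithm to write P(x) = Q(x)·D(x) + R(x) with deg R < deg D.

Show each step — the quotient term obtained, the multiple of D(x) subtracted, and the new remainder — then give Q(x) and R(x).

Step 1: lead(9x⁵ − 9x⁴ − 33x³ + 33x² − 22x − 17) ÷ lead(D) = 9x⁵ ÷ −3x³ = −3x². Subtract (−3x²)·D = 9x⁵ + 9x⁴ − 9x³ + 12x². Remainder: −18x⁴ − 24x³ + 21x² − 22x − 17.
Step 2: lead(−18x⁴ − 24x³ + 21x² − 22x − 17) ÷ lead(D) = −18x⁴ ÷ −3x³ = 6x. Subtract (6x)·D = −18x⁴ − 18x³ + 18x² − 24x. Remainder: −6x³ + 3x² + 2x − 17.
Step 3: lead(−6x³ + 3x² + 2x − 17) ÷ lead(D) = −6x³ ÷ −3x³ = 2. Subtract (2)·D = −6x³ − 6x² + 6x − 8. Remainder: 9x² − 4x − 9.

Q(x) = −3x² + 6x + 2; R(x) = 9x² − 4x − 9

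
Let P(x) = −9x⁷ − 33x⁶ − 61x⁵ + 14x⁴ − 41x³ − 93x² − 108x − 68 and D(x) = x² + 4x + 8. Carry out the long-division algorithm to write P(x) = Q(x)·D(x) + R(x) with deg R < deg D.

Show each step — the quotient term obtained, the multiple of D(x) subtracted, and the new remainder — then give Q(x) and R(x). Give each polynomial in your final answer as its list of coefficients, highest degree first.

Step 1: lead(−9x⁷ − 33x⁶ − 61x⁵ + 14x⁴ − 41x³ − 93x² − 108x − 68) ÷ lead(D) = −9x⁷ ÷ x² = −9x⁵. Subtract (−9x⁵)·D = −9x⁷ − 36x⁶ − 72x⁵. Remainder: 3x⁶ + 11x⁵ + 14x⁴ − 41x³ − 93x² − 108x − 68.
Step 2: lead(3x⁶ + 11x⁵ + 14x⁴ − 41x³ − 93x² − 108x − 68) ÷ lead(D) = 3x⁶ ÷ x² = 3x⁴. Subtract (3x⁴)·D = 3x⁶ + 12x⁵ + 24x⁴. Remainder: −x⁵ − 10x⁴ − 41x³ − 93x² − 108x − 68.
Step 3: lead(−x⁵ − 10x⁴ − 41x³ − 93x² − 108x − 68) ÷ lead(D) = −x⁵ ÷ x² = −x³. Subtract (−x³)·D = −x⁵ − 4x⁴ − 8x³. Remainder: −6x⁴ − 33x³ − 93x² − 108x − 68.
Step 4: lead(−6x⁴ − 33x³ − 93x² − 108x − 68) ÷ lead(D) = −6x⁴ ÷ x² = −6x². Subtract (−6x²)·D = −6x⁴ − 24x³ − 48x². Remainder: −9x³ − 45x² − 108x − 68.
Step 5: lead(−9x³ − 45x² − 108x − 68) ÷ lead(D) = −9x³ ÷ x² = −9x. Subtract (−9x)·D = −9x³ − 36x² − 72x. Remainder: −9x² − 36x − 68.
Step 6: lead(−9x² − 36x − 68) ÷ lead(D) = −9x² ÷ x² = −9. Subtract (−9)·D = −9x² − 36x − 72. Remainder: 4.

Q = [-9, 3, -1, -6, -9, -9]; R = [4]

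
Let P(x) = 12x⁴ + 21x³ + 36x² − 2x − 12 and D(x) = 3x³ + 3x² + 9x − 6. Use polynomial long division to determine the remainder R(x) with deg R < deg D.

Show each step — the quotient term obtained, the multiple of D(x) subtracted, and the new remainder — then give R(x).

Step 1: lead(12x⁴ + 21x³ + 36x² − 2x − 12) ÷ lead(D) = 12x⁴ ÷ 3x³ = 4x. Subtract (4x)·D = 12x⁴ + 12x³ + 36x² − 24x. Remainder: 9x³ + 22x − 12.
Step 2: lead(9x³ + 22x − 12) ÷ lead(D) = 9x³ ÷ 3x³ = 3. Subtract (3)·D = 9x³ + 9x² + 27x − 18. Remainder: −9x² − 5x + 6.

R(x) = −9x² − 5x + 6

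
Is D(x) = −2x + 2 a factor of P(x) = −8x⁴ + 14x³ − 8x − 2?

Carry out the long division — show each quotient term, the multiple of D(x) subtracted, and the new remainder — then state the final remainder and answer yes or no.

R(x) = −4, so D(x) is not a factor of P(x). no

Step 1: lead(−8x⁴ + 14x³ − 8x − 2) ÷ lead(D) = −8x⁴ ÷ −2x = 4x³. Subtract (4x³)·D = −8x⁴ + 8x³. Remainder: 6x³ − 8x − 2.
Step 2: lead(6x³ − 8x − 2) ÷ lead(D) = 6x³ ÷ −2x = −3x². Subtract (−3x²)·D = 6x³ − 6x². Remainder: 6x² − 8x − 2.
Step 3: lead(6x² − 8x − 2) ÷ lead(D) = 6x² ÷ −2x = −3x. Subtract (−3x)·D = 6x² − 6x. Remainder: −2x − 2.
Step 4: lead(−2x − 2) ÷ lead(D) = −2x ÷ −2x = 1. Subtract (1)·D = −2x + 2. Remainder: −4.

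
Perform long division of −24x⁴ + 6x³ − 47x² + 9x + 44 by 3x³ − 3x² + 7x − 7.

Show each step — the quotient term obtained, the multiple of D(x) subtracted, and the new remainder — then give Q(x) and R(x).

Q(x) = −8x − 6; R(x) = −9x² − 5x + 2

Step 1: lead(−24x⁴ + 6x³ − 47x² + 9x + 44) ÷ lead(D) = −24x⁴ ÷ 3x³ = −8x. Subtract (−8x)·D = −24x⁴ + 24x³ − 56x² + 56x. Remainder: −18x³ + 9x² − 47x + 44.
Step 2: lead(−18x³ + 9x² − 47x + 44) ÷ lead(D) = −18x³ ÷ 3x³ = −6. Subtract (−6)·D = −18x³ + 18x² − 42x + 42. Remainder: −9x² − 5x + 2.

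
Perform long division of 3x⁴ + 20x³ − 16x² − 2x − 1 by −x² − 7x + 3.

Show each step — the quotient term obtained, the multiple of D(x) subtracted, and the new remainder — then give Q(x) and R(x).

Q(x) = −3x² + x; R(x) = −5x − 1

Step 1: lead(3x⁴ + 20x³ − 16x² − 2x − 1) ÷ lead(D) = 3x⁴ ÷ −x² = −3x². Subtract (−3x²)·D = 3x⁴ + 21x³ − 9x². Remainder: −x³ − 7x² − 2x − 1.
Step 2: lead(−x³ − 7x² − 2x − 1) ÷ lead(D) = −x³ ÷ −x² = x. Subtract (x)·D = −x³ − 7x² + 3x. Remainder: −5x − 1.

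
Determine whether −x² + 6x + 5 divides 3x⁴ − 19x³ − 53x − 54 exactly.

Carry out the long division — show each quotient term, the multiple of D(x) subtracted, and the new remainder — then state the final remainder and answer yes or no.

Step 1: lead(3x⁴ − 19x³ − 53x − 54) ÷ lead(D) = 3x⁴ ÷ −x² = −3x². Subtract (−3x²)·D = 3x⁴ − 18x³ − 15x². Remainder: −x³ + 15x² − 53x − 54.
Step 2: lead(−x³ + 15x² − 53x − 54) ÷ lead(D) = −x³ ÷ −x² = x. Subtract (x)·D = −x³ + 6x² + 5x. Remainder: 9x² − 58x − 54.
Step 3: lead(9x² − 58x − 54) ÷ lead(D) = 9x² ÷ −x² = −9. Subtract (−9)·D = 9x² − 54x − 45. Remainder: −4x − 9.

R(x) = −4x − 9, so D(x) is not a factor of P(x). no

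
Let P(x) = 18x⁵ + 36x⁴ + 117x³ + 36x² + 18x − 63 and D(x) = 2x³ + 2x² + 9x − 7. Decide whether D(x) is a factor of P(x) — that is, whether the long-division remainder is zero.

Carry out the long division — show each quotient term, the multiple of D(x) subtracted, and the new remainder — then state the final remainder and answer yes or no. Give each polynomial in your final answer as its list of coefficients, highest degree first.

R = [0], so D(x) is a factor of P(x). yes

Step 1: lead(18x⁵ + 36x⁴ + 117x³ + 36x² + 18x − 63) ÷ lead(D) = 18x⁵ ÷ 2x³ = 9x². Subtract (9x²)·D = 18x⁵ + 18x⁴ + 81x³ − 63x². Remainder: 18x⁴ + 36x³ + 99x² + 18x − 63.
Step 2: lead(18x⁴ + 36x³ + 99x² + 18x − 63) ÷ lead(D) = 18x⁴ ÷ 2x³ = 9x. Subtract (9x)·D = 18x⁴ + 18x³ + 81x² − 63x. Remainder: 18x³ + 18x² + 81x − 63.
Step 3: lead(18x³ + 18x² + 81x − 63) ÷ lead(D) = 18x³ ÷ 2x³ = 9. Subtract (9)·D = 18x³ + 18x² + 81x − 63. Remainder: 0.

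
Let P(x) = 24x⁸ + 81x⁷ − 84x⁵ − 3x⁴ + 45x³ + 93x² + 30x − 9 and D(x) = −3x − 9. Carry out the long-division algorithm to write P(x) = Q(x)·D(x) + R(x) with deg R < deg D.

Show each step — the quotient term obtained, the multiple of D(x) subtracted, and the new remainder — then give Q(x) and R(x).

Step 1: lead(24x⁸ + 81x⁷ − 84x⁵ − 3x⁴ + 45x³ + 93x² + 30x − 9) ÷ lead(D) = 24x⁸ ÷ −3x = −8x⁷. Subtract (−8x⁷)·D = 24x⁸ + 72x⁷. Remainder: 9x⁷ − 84x⁵ − 3x⁴ + 45x³ + 93x² + 30x − 9.
Step 2: lead(9x⁷ − 84x⁵ − 3x⁴ + 45x³ + 93x² + 30x − 9) ÷ lead(D) = 9x⁷ ÷ −3x = −3x⁶. Subtract (−3x⁶)·D = 9x⁷ + 27x⁶. Remainder: −27x⁶ − 84x⁵ − 3x⁴ + 45x³ + 93x² + 30x − 9.
Step 3: lead(−27x⁶ − 84x⁵ − 3x⁴ + 45x³ + 93x² + 30x − 9) ÷ lead(D) = −27x⁶ ÷ −3x = 9x⁵. Subtract (9x⁵)·D = −27x⁶ − 81x⁵. Remainder: −3x⁵ − 3x⁴ + 45x³ + 93x² + 30x − 9.
Step 4: lead(−3x⁵ − 3x⁴ + 45x³ + 93x² + 30x − 9) ÷ lead(D) = −3x⁵ ÷ −3x = x⁴. Subtract (x⁴)·D = −3x⁵ − 9x⁴. Remainder: 6x⁴ + 45x³ + 93x² + 30x − 9.
Step 5: lead(6x⁴ + 45x³ + 93x² + 30x − 9) ÷ lead(D) = 6x⁴ ÷ −3x = −2x³. Subtract (−2x³)·D = 6x⁴ + 18x³. Remainder: 27x³ + 93x² + 30x − 9.
Step 6: lead(27x³ + 93x² + 30x − 9) ÷ lead(D) = 27x³ ÷ −3x = −9x². Subtract (−9x²)·D = 27x³ + 81x². Remainder: 12x² + 30x − 9.
Step 7: lead(12x² + 30x − 9) ÷ lead(D) = 12x² ÷ −3x = −4x. Subtract (−4x)·D = 12x² + 36x. Remainder: −6x − 9.
Step 8: lead(−6x − 9) ÷ lead(D) = −6x ÷ −3x = 2. Subtract (2)·D = −6x − 18. Remainder: 9.

Q(x) = −8x⁷ − 3x⁶ + 9x⁵ + x⁴ − 2x³ − 9x² − 4x + 2; R(x) = 9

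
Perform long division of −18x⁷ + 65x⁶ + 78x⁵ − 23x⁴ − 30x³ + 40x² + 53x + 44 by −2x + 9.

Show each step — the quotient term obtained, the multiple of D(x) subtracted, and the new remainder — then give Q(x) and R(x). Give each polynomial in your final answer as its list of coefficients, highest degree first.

Step 1: lead(−18x⁷ + 65x⁶ + 78x⁵ − 23x⁴ − 30x³ + 40x² + 53x + 44) ÷ lead(D) = −18x⁷ ÷ −2x = 9x⁶. Subtract (9x⁶)·D = −18x⁷ + 81x⁶. Remainder: −16x⁶ + 78x⁵ − 23x⁴ − 30x³ + 40x² + 53x + 44.
Step 2: lead(−16x⁶ + 78x⁵ − 23x⁴ − 30x³ + 40x² + 53x + 44) ÷ lead(D) = −16x⁶ ÷ −2x = 8x⁵. Subtract (8x⁵)·D = −16x⁶ + 72x⁵. Remainder: 6x⁵ − 23x⁴ − 30x³ + 40x² + 53x + 44.
Step 3: lead(6x⁵ − 23x⁴ − 30x³ + 40x² + 53x + 44) ÷ lead(D) = 6x⁵ ÷ −2x = −3x⁴. Subtract (−3x⁴)·D = 6x⁵ − 27x⁴. Remainder: 4x⁴ − 30x³ + 40x² + 53x + 44.
Step 4: lead(4x⁴ − 30x³ + 40x² + 53x + 44) ÷ lead(D) = 4x⁴ ÷ −2x = −2x³. Subtract (−2x³)·D = 4x⁴ − 18x³. Remainder: −12x³ + 40x² + 53x + 44.
Step 5: lead(−12x³ + 40x² + 53x + 44) ÷ lead(D) = −12x³ ÷ −2x = 6x². Subtract (6x²)·D = −12x³ + 54x². Remainder: −14x² + 53x + 44.
Step 6: lead(−14x² + 53x + 44) ÷ lead(D) = −14x² ÷ −2x = 7x. Subtract (7x)·D = −14x² + 63x. Remainder: −10x + 44.
Step 7: lead(−10x + 44) ÷ lead(D) = −10x ÷ −2x = 5. Subtract (5)·D = −10x + 45. Remainder: −1.

Q = [9, 8, -3, -2, 6, 7, 5]; R = [-1]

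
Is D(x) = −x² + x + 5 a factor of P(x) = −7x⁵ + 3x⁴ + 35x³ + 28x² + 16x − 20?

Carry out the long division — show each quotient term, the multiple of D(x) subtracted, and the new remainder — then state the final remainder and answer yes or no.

R(x) = 0, so D(x) is a factor of P(x). yes

Step 1: lead(−7x⁵ + 3x⁴ + 35x³ + 28x² + 16x − 20) ÷ lead(D) = −7x⁵ ÷ −x² = 7x³. Subtract (7x³)·D = −7x⁵ + 7x⁴ + 35x³. Remainder: −4x⁴ + 28x² + 16x − 20.
Step 2: lead(−4x⁴ + 28x² + 16x − 20) ÷ lead(D) = −4x⁴ ÷ −x² = 4x². Subtract (4x²)·D = −4x⁴ + 4x³ + 20x². Remainder: −4x³ + 8x² + 16x − 20.
Step 3: lead(−4x³ + 8x² + 16x − 20) ÷ lead(D) = −4x³ ÷ −x² = 4x. Subtract (4x)·D = −4x³ + 4x² + 20x. Remainder: 4x² − 4x − 20.
Step 4: lead(4x² − 4x − 20) ÷ lead(D) = 4x² ÷ −x² = −4. Subtract (−4)·D = 4x² − 4x − 20. Remainder: 0.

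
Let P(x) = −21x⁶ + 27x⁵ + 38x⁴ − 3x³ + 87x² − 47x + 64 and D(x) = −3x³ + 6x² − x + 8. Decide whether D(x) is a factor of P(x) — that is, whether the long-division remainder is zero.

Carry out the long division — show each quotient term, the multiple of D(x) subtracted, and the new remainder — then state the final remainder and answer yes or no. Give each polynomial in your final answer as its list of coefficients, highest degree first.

Step 1: lead(−21x⁶ + 27x⁵ + 38x⁴ − 3x³ + 87x² − 47x + 64) ÷ lead(D) = −21x⁶ ÷ −3x³ = 7x³. Subtract (7x³)·D = −21x⁶ + 42x⁵ − 7x⁴ + 56x³. Remainder: −15x⁵ + 45x⁴ − 59x³ + 87x² − 47x + 64.
Step 2: lead(−15x⁵ + 45x⁴ − 59x³ + 87x² − 47x + 64) ÷ lead(D) = −15x⁵ ÷ −3x³ = 5x². Subtract (5x²)·D = −15x⁵ + 30x⁴ − 5x³ + 40x². Remainder: 15x⁴ − 54x³ + 47x² − 47x + 64.
Step 3: lead(15x⁴ − 54x³ + 47x² − 47x + 64) ÷ lead(D) = 15x⁴ ÷ −3x³ = −5x. Subtract (−5x)·D = 15x⁴ − 30x³ + 5x² − 40x. Remainder: −24x³ + 42x² − 7x + 64.
Step 4: lead(−24x³ + 42x² − 7x + 64) ÷ lead(D) = −24x³ ÷ −3x³ = 8. Subtract (8)·D = −24x³ + 48x² − 8x + 64. Remainder: −6x² + x.

R = [-6, 1, 0], so D(x) is not a factor of P(x). no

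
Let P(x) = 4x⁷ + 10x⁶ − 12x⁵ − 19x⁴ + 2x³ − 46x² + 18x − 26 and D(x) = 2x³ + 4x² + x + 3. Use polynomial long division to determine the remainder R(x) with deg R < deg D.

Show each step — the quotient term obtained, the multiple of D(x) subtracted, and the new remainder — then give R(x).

R(x) = 9x − 8

Step 1: lead(4x⁷ + 10x⁶ − 12x⁵ − 19x⁴ + 2x³ − 46x² + 18x − 26) ÷ lead(D) = 4x⁷ ÷ 2x³ = 2x⁴. Subtract (2x⁴)·D = 4x⁷ + 8x⁶ + 2x⁵ + 6x⁴. Remainder: 2x⁶ − 14x⁵ − 25x⁴ + 2x³ − 46x² + 18x − 26.
Step 2: lead(2x⁶ − 14x⁵ − 25x⁴ + 2x³ − 46x² + 18x − 26) ÷ lead(D) = 2x⁶ ÷ 2x³ = x³. Subtract (x³)·D = 2x⁶ + 4x⁵ + x⁴ + 3x³. Remainder: −18x⁵ − 26x⁴ − x³ − 46x² + 18x − 26.
Step 3: lead(−18x⁵ − 26x⁴ − x³ − 46x² + 18x − 26) ÷ lead(D) = −18x⁵ ÷ 2x³ = −9x². Subtract (−9x²)·D = −18x⁵ − 36x⁴ − 9x³ − 27x². Remainder: 10x⁴ + 8x³ − 19x² + 18x − 26.
Step 4: lead(10x⁴ + 8x³ − 19x² + 18x − 26) ÷ lead(D) = 10x⁴ ÷ 2x³ = 5x. Subtract (5x)·D = 10x⁴ + 20x³ + 5x² + 15x. Remainder: −12x³ − 24x² + 3x − 26.
Step 5: lead(−12x³ − 24x² + 3x − 26) ÷ lead(D) = −12x³ ÷ 2x³ = −6. Subtract (−6)·D = −12x³ − 24x² − 6x − 18. Remainder: 9x − 8.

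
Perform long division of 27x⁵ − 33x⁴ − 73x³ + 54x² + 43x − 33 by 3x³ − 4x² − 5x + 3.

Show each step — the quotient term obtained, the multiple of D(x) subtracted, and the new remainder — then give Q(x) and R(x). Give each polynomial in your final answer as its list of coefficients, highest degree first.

Step 1: lead(27x⁵ − 33x⁴ − 73x³ + 54x² + 43x − 33) ÷ lead(D) = 27x⁵ ÷ 3x³ = 9x². Subtract (9x²)·D = 27x⁵ − 36x⁴ − 45x³ + 27x². Remainder: 3x⁴ − 28x³ + 27x² + 43x − 33.
Step 2: lead(3x⁴ − 28x³ + 27x² + 43x − 33) ÷ lead(D) = 3x⁴ ÷ 3x³ = x. Subtract (x)·D = 3x⁴ − 4x³ − 5x² + 3x. Remainder: −24x³ + 32x² + 40x − 33.
Step 3: lead(−24x³ + 32x² + 40x − 33) ÷ lead(D) = −24x³ ÷ 3x³ = −8. Subtract (−8)·D = −24x³ + 32x² + 40x − 24. Remainder: −9.

Q = [9, 1, -8]; R = [-9]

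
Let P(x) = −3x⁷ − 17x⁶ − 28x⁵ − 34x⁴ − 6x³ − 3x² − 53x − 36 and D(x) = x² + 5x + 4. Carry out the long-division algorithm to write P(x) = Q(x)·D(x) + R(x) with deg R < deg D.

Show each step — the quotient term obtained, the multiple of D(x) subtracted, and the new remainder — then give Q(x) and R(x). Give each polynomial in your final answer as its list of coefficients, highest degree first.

Q = [-3, -2, -6, 4, -2, -9]; R = [0]

Step 1: lead(−3x⁷ − 17x⁶ − 28x⁵ − 34x⁴ − 6x³ − 3x² − 53x − 36) ÷ lead(D) = −3x⁷ ÷ x² = −3x⁵. Subtract (−3x⁵)·D = −3x⁷ − 15x⁶ − 12x⁵. Remainder: −2x⁶ − 16x⁵ − 34x⁴ − 6x³ − 3x² − 53x − 36.
Step 2: lead(−2x⁶ − 16x⁵ − 34x⁴ − 6x³ − 3x² − 53x − 36) ÷ lead(D) = −2x⁶ ÷ x² = −2x⁴. Subtract (−2x⁴)·D = −2x⁶ − 10x⁵ − 8x⁴. Remainder: −6x⁵ − 26x⁴ − 6x³ − 3x² − 53x − 36.
Step 3: lead(−6x⁵ − 26x⁴ − 6x³ − 3x² − 53x − 36) ÷ lead(D) = −6x⁵ ÷ x² = −6x³. Subtract (−6x³)·D = −6x⁵ − 30x⁴ − 24x³. Remainder: 4x⁴ + 18x³ − 3x² − 53x − 36.
Step 4: lead(4x⁴ + 18x³ − 3x² − 53x − 36) ÷ lead(D) = 4x⁴ ÷ x² = 4x². Subtract (4x²)·D = 4x⁴ + 20x³ + 16x². Remainder: −2x³ − 19x² − 53x − 36.
Step 5: lead(−2x³ − 19x² − 53x − 36) ÷ lead(D) = −2x³ ÷ x² = −2x. Subtract (−2x)·D = −2x³ − 10x² − 8x. Remainder: −9x² − 45x − 36.
Step 6: lead(−9x² − 45x − 36) ÷ lead(D) = −9x² ÷ x² = −9. Subtract (−9)·D = −9x² − 45x − 36. Remainder: 0.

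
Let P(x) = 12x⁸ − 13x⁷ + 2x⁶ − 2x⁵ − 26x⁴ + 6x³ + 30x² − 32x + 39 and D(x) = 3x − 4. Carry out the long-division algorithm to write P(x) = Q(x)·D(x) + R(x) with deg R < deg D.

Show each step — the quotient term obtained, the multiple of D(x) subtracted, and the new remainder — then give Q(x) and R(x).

Q(x) = 4x⁷ + x⁶ + 2x⁵ + 2x⁴ − 6x³ − 6x² + 2x − 8; R(x) = 7

Step 1: lead(12x⁸ − 13x⁷ + 2x⁶ − 2x⁵ − 26x⁴ + 6x³ + 30x² − 32x + 39) ÷ lead(D) = 12x⁸ ÷ 3x = 4x⁷. Subtract (4x⁷)·D = 12x⁸ − 16x⁷. Remainder: 3x⁷ + 2x⁶ − 2x⁵ − 26x⁴ + 6x³ + 30x² − 32x + 39.
Step 2: lead(3x⁷ + 2x⁶ − 2x⁵ − 26x⁴ + 6x³ + 30x² − 32x + 39) ÷ lead(D) = 3x⁷ ÷ 3x = x⁶. Subtract (x⁶)·D = 3x⁷ − 4x⁶. Remainder: 6x⁶ − 2x⁵ − 26x⁴ + 6x³ + 30x² − 32x + 39.
Step 3: lead(6x⁶ − 2x⁵ − 26x⁴ + 6x³ + 30x² − 32x + 39) ÷ lead(D) = 6x⁶ ÷ 3x = 2x⁵. Subtract (2x⁵)·D = 6x⁶ − 8x⁵. Remainder: 6x⁵ − 26x⁴ + 6x³ + 30x² − 32x + 39.
Step 4: lead(6x⁵ − 26x⁴ + 6x³ + 30x² − 32x + 39) ÷ lead(D) = 6x⁵ ÷ 3x = 2x⁴. Subtract (2x⁴)·D = 6x⁵ − 8x⁴. Remainder: −18x⁴ + 6x³ + 30x² − 32x + 39.
Step 5: lead(−18x⁴ + 6x³ + 30x² − 32x + 39) ÷ lead(D) = −18x⁴ ÷ 3x = −6x³. Subtract (−6x³)·D = −18x⁴ + 24x³. Remainder: −18x³ + 30x² − 32x + 39.
Step 6: lead(−18x³ + 30x² − 32x + 39) ÷ lead(D) = −18x³ ÷ 3x = −6x². Subtract (−6x²)·D = −18x³ + 24x². Remainder: 6x² − 32x + 39.
Step 7: lead(6x² − 32x + 39) ÷ lead(D) = 6x² ÷ 3x = 2x. Subtract (2x)·D = 6x² − 8x. Remainder: −24x + 39.
Step 8: lead(−24x + 39) ÷ lead(D) = −24x ÷ 3x = −8. Subtract (−8)·D = −24x + 32. Remainder: 7.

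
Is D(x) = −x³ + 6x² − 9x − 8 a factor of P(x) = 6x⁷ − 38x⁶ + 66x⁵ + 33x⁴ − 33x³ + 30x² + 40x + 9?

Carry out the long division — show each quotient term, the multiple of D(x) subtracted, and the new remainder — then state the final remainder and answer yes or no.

R(x) = 9x² + 7x + 1, so D(x) is not a factor of P(x). no

Step 1: lead(6x⁷ − 38x⁶ + 66x⁵ + 33x⁴ − 33x³ + 30x² + 40x + 9) ÷ lead(D) = 6x⁷ ÷ −x³ = −6x⁴. Subtract (−6x⁴)·D = 6x⁷ − 36x⁶ + 54x⁵ + 48x⁴. Remainder: −2x⁶ + 12x⁵ − 15x⁴ − 33x³ + 30x² + 40x + 9.
Step 2: lead(−2x⁶ + 12x⁵ − 15x⁴ − 33x³ + 30x² + 40x + 9) ÷ lead(D) = −2x⁶ ÷ −x³ = 2x³. Subtract (2x³)·D = −2x⁶ + 12x⁵ − 18x⁴ − 16x³. Remainder: 3x⁴ − 17x³ + 30x² + 40x + 9.
Step 3: lead(3x⁴ − 17x³ + 30x² + 40x + 9) ÷ lead(D) = 3x⁴ ÷ −x³ = −3x. Subtract (−3x)·D = 3x⁴ − 18x³ + 27x² + 24x. Remainder: x³ + 3x² + 16x + 9.
Step 4: lead(x³ + 3x² + 16x + 9) ÷ lead(D) = x³ ÷ −x³ = −1. Subtract (−1)·D = x³ − 6x² + 9x + 8. Remainder: 9x² + 7x + 1.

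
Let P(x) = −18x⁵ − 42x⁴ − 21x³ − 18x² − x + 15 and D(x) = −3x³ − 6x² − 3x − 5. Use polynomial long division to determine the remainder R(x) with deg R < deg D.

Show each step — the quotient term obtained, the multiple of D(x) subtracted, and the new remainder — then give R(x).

R(x) = 0

Step 1: lead(−18x⁵ − 42x⁴ − 21x³ − 18x² − x + 15) ÷ lead(D) = −18x⁵ ÷ −3x³ = 6x². Subtract (6x²)·D = −18x⁵ − 36x⁴ − 18x³ − 30x². Remainder: −6x⁴ − 3x³ + 12x² − x + 15.
Step 2: lead(−6x⁴ − 3x³ + 12x² − x + 15) ÷ lead(D) = −6x⁴ ÷ −3x³ = 2x. Subtract (2x)·D = −6x⁴ − 12x³ − 6x² − 10x. Remainder: 9x³ + 18x² + 9x + 15.
Step 3: lead(9x³ + 18x² + 9x + 15) ÷ lead(D) = 9x³ ÷ −3x³ = −3. Subtract (−3)·D = 9x³ + 18x² + 9x + 15. Remainder: 0.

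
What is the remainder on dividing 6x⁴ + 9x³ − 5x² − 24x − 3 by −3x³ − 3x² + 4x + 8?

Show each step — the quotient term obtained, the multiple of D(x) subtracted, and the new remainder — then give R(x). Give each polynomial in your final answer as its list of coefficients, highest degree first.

R = [-4, 5]

Step 1: lead(6x⁴ + 9x³ − 5x² − 24x − 3) ÷ lead(D) = 6x⁴ ÷ −3x³ = −2x. Subtract (−2x)·D = 6x⁴ + 6x³ − 8x² − 16x. Remainder: 3x³ + 3x² − 8x − 3.
Step 2: lead(3x³ + 3x² − 8x − 3) ÷ lead(D) = 3x³ ÷ −3x³ = −1. Subtract (−1)·D = 3x³ + 3x² − 4x − 8. Remainder: −4x + 5.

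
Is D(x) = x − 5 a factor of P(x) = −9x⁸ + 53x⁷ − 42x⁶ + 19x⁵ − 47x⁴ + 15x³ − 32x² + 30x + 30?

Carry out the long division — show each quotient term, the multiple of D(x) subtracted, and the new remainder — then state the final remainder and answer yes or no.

Step 1: lead(−9x⁸ + 53x⁷ − 42x⁶ + 19x⁵ − 47x⁴ + 15x³ − 32x² + 30x + 30) ÷ lead(D) = −9x⁸ ÷ x = −9x⁷. Subtract (−9x⁷)·D = −9x⁸ + 45x⁷. Remainder: 8x⁷ − 42x⁶ + 19x⁵ − 47x⁴ + 15x³ − 32x² + 30x + 30.
Step 2: lead(8x⁷ − 42x⁶ + 19x⁵ − 47x⁴ + 15x³ − 32x² + 30x + 30) ÷ lead(D) = 8x⁷ ÷ x = 8x⁶. Subtract (8x⁶)·D = 8x⁷ − 40x⁶. Remainder: −2x⁶ + 19x⁵ − 47x⁴ + 15x³ − 32x² + 30x + 30.
Step 3: lead(−2x⁶ + 19x⁵ − 47x⁴ + 15x³ − 32x² + 30x + 30) ÷ lead(D) = −2x⁶ ÷ x = −2x⁵. Subtract (−2x⁵)·D = −2x⁶ + 10x⁵. Remainder: 9x⁵ − 47x⁴ + 15x³ − 32x² + 30x + 30.
Step 4: lead(9x⁵ − 47x⁴ + 15x³ − 32x² + 30x + 30) ÷ lead(D) = 9x⁵ ÷ x = 9x⁴. Subtract (9x⁴)·D = 9x⁵ − 45x⁴. Remainder: −2x⁴ + 15x³ − 32x² + 30x + 30.
Step 5: lead(−2x⁴ + 15x³ − 32x² + 30x + 30) ÷ lead(D) = −2x⁴ ÷ x = −2x³. Subtract (−2x³)·D = −2x⁴ + 10x³. Remainder: 5x³ − 32x² + 30x + 30.
Step 6: lead(5x³ − 32x² + 30x + 30) ÷ lead(D) = 5x³ ÷ x = 5x². Subtract (5x²)·D = 5x³ − 25x². Remainder: −7x² + 30x + 30.
Step 7: lead(−7x² + 30x + 30) ÷ lead(D) = −7x² ÷ x = −7x. Subtract (−7x)·D = −7x² + 35x. Remainder: −5x + 30.
Step 8: lead(−5x + 30) ÷ lead(D) = −5x ÷ x = −5. Subtract (−5)·D = −5x + 25. Remainder: 5.

R(x) = 5, so D(x) is not a factor of P(x). no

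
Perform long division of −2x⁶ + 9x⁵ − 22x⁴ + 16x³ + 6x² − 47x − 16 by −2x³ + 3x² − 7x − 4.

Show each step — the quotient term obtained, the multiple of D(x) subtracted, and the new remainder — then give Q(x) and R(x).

Step 1: lead(−2x⁶ + 9x⁵ − 22x⁴ + 16x³ + 6x² − 47x − 16) ÷ lead(D) = −2x⁶ ÷ −2x³ = x³. Subtract (x³)·D = −2x⁶ + 3x⁵ − 7x⁴ − 4x³. Remainder: 6x⁵ − 15x⁴ + 20x³ + 6x² − 47x − 16.
Step 2: lead(6x⁵ − 15x⁴ + 20x³ + 6x² − 47x − 16) ÷ lead(D) = 6x⁵ ÷ −2x³ = −3x². Subtract (−3x²)·D = 6x⁵ − 9x⁴ + 21x³ + 12x². Remainder: −6x⁴ − x³ − 6x² − 47x − 16.
Step 3: lead(−6x⁴ − x³ − 6x² − 47x − 16) ÷ lead(D) = −6x⁴ ÷ −2x³ = 3x. Subtract (3x)·D = −6x⁴ + 9x³ − 21x² − 12x. Remainder: −10x³ + 15x² − 35x − 16.
Step 4: lead(−10x³ + 15x² − 35x − 16) ÷ lead(D) = −10x³ ÷ −2x³ = 5. Subtract (5)·D = −10x³ + 15x² − 35x − 20. Remainder: 4.

Q(x) = x³ − 3x² + 3x + 5; R(x) = 4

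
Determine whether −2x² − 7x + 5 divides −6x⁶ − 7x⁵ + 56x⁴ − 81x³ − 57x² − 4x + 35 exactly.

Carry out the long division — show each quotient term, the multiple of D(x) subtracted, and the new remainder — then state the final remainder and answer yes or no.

R(x) = 0, so D(x) is a factor of P(x). yes

Step 1: lead(−6x⁶ − 7x⁵ + 56x⁴ − 81x³ − 57x² − 4x + 35) ÷ lead(D) = −6x⁶ ÷ −2x² = 3x⁴. Subtract (3x⁴)·D = −6x⁶ − 21x⁵ + 15x⁴. Remainder: 14x⁵ + 41x⁴ − 81x³ − 57x² − 4x + 35.
Step 2: lead(14x⁵ + 41x⁴ − 81x³ − 57x² − 4x + 35) ÷ lead(D) = 14x⁵ ÷ −2x² = −7x³. Subtract (−7x³)·D = 14x⁵ + 49x⁴ − 35x³. Remainder: −8x⁴ − 46x³ − 57x² − 4x + 35.
Step 3: lead(−8x⁴ − 46x³ − 57x² − 4x + 35) ÷ lead(D) = −8x⁴ ÷ −2x² = 4x². Subtract (4x²)·D = −8x⁴ − 28x³ + 20x². Remainder: −18x³ − 77x² − 4x + 35.
Step 4: lead(−18x³ − 77x² − 4x + 35) ÷ lead(D) = −18x³ ÷ −2x² = 9x. Subtract (9x)·D = −18x³ − 63x² + 45x. Remainder: −14x² − 49x + 35.
Step 5: lead(−14x² − 49x + 35) ÷ lead(D) = −14x² ÷ −2x² = 7. Subtract (7)·D = −14x² − 49x + 35. Remainder: 0.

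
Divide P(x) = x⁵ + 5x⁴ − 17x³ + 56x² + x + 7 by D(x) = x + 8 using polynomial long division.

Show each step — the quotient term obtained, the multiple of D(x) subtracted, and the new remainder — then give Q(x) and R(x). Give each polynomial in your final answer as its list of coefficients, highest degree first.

Step 1: lead(x⁵ + 5x⁴ − 17x³ + 56x² + x + 7) ÷ lead(D) = x⁵ ÷ x = x⁴. Subtract (x⁴)·D = x⁵ + 8x⁴. Remainder: −3x⁴ − 17x³ + 56x² + x + 7.
Step 2: lead(−3x⁴ − 17x³ + 56x² + x + 7) ÷ lead(D) = −3x⁴ ÷ x = −3x³. Subtract (−3x³)·D = −3x⁴ − 24x³. Remainder: 7x³ + 56x² + x + 7.
Step 3: lead(7x³ + 56x² + x + 7) ÷ lead(D) = 7x³ ÷ x = 7x². Subtract (7x²)·D = 7x³ + 56x². Remainder: x + 7.
Step 4: lead(x + 7) ÷ lead(D) = x ÷ x = 1. Subtract (1)·D = x + 8. Remainder: −1.

Q = [1, -3, 7, 0, 1]; R = [-1]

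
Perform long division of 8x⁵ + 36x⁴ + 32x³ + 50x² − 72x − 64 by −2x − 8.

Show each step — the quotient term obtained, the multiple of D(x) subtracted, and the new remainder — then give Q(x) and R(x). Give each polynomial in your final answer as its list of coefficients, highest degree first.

Step 1: lead(8x⁵ + 36x⁴ + 32x³ + 50x² − 72x − 64) ÷ lead(D) = 8x⁵ ÷ −2x = −4x⁴. Subtract (−4x⁴)·D = 8x⁵ + 32x⁴. Remainder: 4x⁴ + 32x³ + 50x² − 72x − 64.
Step 2: lead(4x⁴ + 32x³ + 50x² − 72x − 64) ÷ lead(D) = 4x⁴ ÷ −2x = −2x³. Subtract (−2x³)·D = 4x⁴ + 16x³. Remainder: 16x³ + 50x² − 72x − 64.
Step 3: lead(16x³ + 50x² − 72x − 64) ÷ lead(D) = 16x³ ÷ −2x = −8x². Subtract (−8x²)·D = 16x³ + 64x². Remainder: −14x² − 72x − 64.
Step 4: lead(−14x² − 72x − 64) ÷ lead(D) = −14x² ÷ −2x = 7x. Subtract (7x)·D = −14x² − 56x. Remainder: −16x − 64.
Step 5: lead(−16x − 64) ÷ lead(D) = −16x ÷ −2x = 8. Subtract (8)·D = −16x − 64. Remainder: 0.

Q = [-4, -2, -8, 7, 8]; R = [0]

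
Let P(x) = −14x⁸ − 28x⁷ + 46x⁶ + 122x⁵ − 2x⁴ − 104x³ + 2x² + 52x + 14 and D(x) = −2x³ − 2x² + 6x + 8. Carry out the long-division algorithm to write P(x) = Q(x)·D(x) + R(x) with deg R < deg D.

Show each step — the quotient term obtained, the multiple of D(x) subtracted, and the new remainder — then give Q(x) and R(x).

Step 1: lead(−14x⁸ − 28x⁷ + 46x⁶ + 122x⁵ − 2x⁴ − 104x³ + 2x² + 52x + 14) ÷ lead(D) = −14x⁸ ÷ −2x³ = 7x⁵. Subtract (7x⁵)·D = −14x⁸ − 14x⁷ + 42x⁶ + 56x⁵. Remainder: −14x⁷ + 4x⁶ + 66x⁵ − 2x⁴ − 104x³ + 2x² + 52x + 14.
Step 2: lead(−14x⁷ + 4x⁶ + 66x⁵ − 2x⁴ − 104x³ + 2x² + 52x + 14) ÷ lead(D) = −14x⁷ ÷ −2x³ = 7x⁴. Subtract (7x⁴)·D = −14x⁷ − 14x⁶ + 42x⁵ + 56x⁴. Remainder: 18x⁶ + 24x⁵ − 58x⁴ − 104x³ + 2x² + 52x + 14.
Step 3: lead(18x⁶ + 24x⁵ − 58x⁴ − 104x³ + 2x² + 52x + 14) ÷ lead(D) = 18x⁶ ÷ −2x³ = −9x³. Subtract (−9x³)·D = 18x⁶ + 18x⁵ − 54x⁴ − 72x³. Remainder: 6x⁵ − 4x⁴ − 32x³ + 2x² + 52x + 14.
Step 4: lead(6x⁵ − 4x⁴ − 32x³ + 2x² + 52x + 14) ÷ lead(D) = 6x⁵ ÷ −2x³ = −3x². Subtract (−3x²)·D = 6x⁵ + 6x⁴ − 18x³ − 24x². Remainder: −10x⁴ − 14x³ + 26x² + 52x + 14.
Step 5: lead(−10x⁴ − 14x³ + 26x² + 52x + 14) ÷ lead(D) = −10x⁴ ÷ −2x³ = 5x. Subtract (5x)·D = −10x⁴ − 10x³ + 30x² + 40x. Remainder: −4x³ − 4x² + 12x + 14.
Step 6: lead(−4x³ − 4x² + 12x + 14) ÷ lead(D) = −4x³ ÷ −2x³ = 2. Subtract (2)·D = −4x³ − 4x² + 12x + 16. Remainder: −2.

Q(x) = 7x⁵ + 7x⁴ − 9x³ − 3x² + 5x + 2; R(x) = −2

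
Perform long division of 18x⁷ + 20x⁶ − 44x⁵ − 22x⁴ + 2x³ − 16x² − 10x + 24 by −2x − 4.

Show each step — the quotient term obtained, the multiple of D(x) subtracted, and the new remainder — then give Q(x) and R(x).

Q(x) = −9x⁶ + 8x⁵ + 6x⁴ − x³ + x² + 6x − 7; R(x) = −4

Step 1: lead(18x⁷ + 20x⁶ − 44x⁵ − 22x⁴ + 2x³ − 16x² − 10x + 24) ÷ lead(D) = 18x⁷ ÷ −2x = −9x⁶. Subtract (−9x⁶)·D = 18x⁷ + 36x⁶. Remainder: −16x⁶ − 44x⁵ − 22x⁴ + 2x³ − 16x² − 10x + 24.
Step 2: lead(−16x⁶ − 44x⁵ − 22x⁴ + 2x³ − 16x² − 10x + 24) ÷ lead(D) = −16x⁶ ÷ −2x = 8x⁵. Subtract (8x⁵)·D = −16x⁶ − 32x⁵. Remainder: −12x⁵ − 22x⁴ + 2x³ − 16x² − 10x + 24.
Step 3: lead(−12x⁵ − 22x⁴ + 2x³ − 16x² − 10x + 24) ÷ lead(D) = −12x⁵ ÷ −2x = 6x⁴. Subtract (6x⁴)·D = −12x⁵ − 24x⁴. Remainder: 2x⁴ + 2x³ − 16x² − 10x + 24.
Step 4: lead(2x⁴ + 2x³ − 16x² − 10x + 24) ÷ lead(D) = 2x⁴ ÷ −2x = −x³. Subtract (−x³)·D = 2x⁴ + 4x³. Remainder: −2x³ − 16x² − 10x + 24.
Step 5: lead(−2x³ − 16x² − 10x + 24) ÷ lead(D) = −2x³ ÷ −2x = x². Subtract (x²)·D = −2x³ − 4x². Remainder: −12x² − 10x + 24.
Step 6: lead(−12x² − 10x + 24) ÷ lead(D) = −12x² ÷ −2x = 6x. Subtract (6x)·D = −12x² − 24x. Remainder: 14x + 24.
Step 7: lead(14x + 24) ÷ lead(D) = 14x ÷ −2x = −7. Subtract (−7)·D = 14x + 28. Remainder: −4.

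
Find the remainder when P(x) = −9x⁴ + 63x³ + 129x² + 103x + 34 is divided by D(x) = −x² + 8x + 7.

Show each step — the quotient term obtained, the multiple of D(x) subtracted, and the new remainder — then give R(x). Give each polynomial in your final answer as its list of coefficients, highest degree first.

R = [-8, -8]

Step 1: lead(−9x⁴ + 63x³ + 129x² + 103x + 34) ÷ lead(D) = −9x⁴ ÷ −x² = 9x². Subtract (9x²)·D = −9x⁴ + 72x³ + 63x². Remainder: −9x³ + 66x² + 103x + 34.
Step 2: lead(−9x³ + 66x² + 103x + 34) ÷ lead(D) = −9x³ ÷ −x² = 9x. Subtract (9x)·D = −9x³ + 72x² + 63x. Remainder: −6x² + 40x + 34.
Step 3: lead(−6x² + 40x + 34) ÷ lead(D) = −6x² ÷ −x² = 6. Subtract (6)·D = −6x² + 48x + 42. Remainder: −8x − 8.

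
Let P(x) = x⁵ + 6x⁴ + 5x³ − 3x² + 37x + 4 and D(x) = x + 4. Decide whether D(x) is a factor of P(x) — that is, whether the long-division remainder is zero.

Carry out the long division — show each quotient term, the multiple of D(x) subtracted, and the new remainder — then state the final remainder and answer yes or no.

Step 1: lead(x⁵ + 6x⁴ + 5x³ − 3x² + 37x + 4) ÷ lead(D) = x⁵ ÷ x = x⁴. Subtract (x⁴)·D = x⁵ + 4x⁴. Remainder: 2x⁴ + 5x³ − 3x² + 37x + 4.
Step 2: lead(2x⁴ + 5x³ − 3x² + 37x + 4) ÷ lead(D) = 2x⁴ ÷ x = 2x³. Subtract (2x³)·D = 2x⁴ + 8x³. Remainder: −3x³ − 3x² + 37x + 4.
Step 3: lead(−3x³ − 3x² + 37x + 4) ÷ lead(D) = −3x³ ÷ x = −3x². Subtract (−3x²)·D = −3x³ − 12x². Remainder: 9x² + 37x + 4.
Step 4: lead(9x² + 37x + 4) ÷ lead(D) = 9x² ÷ x = 9x. Subtract (9x)·D = 9x² + 36x. Remainder: x + 4.
Step 5: lead(x + 4) ÷ lead(D) = x ÷ x = 1. Subtract (1)·D = x + 4. Remainder: 0.

R(x) = 0, so D(x) is a factor of P(x). yes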